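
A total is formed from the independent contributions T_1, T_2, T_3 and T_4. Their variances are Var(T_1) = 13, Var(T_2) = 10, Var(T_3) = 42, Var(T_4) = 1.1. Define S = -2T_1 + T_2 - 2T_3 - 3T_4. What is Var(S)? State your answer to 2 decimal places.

By independence, Var(S) = (-2)²Var(T_1) + (1)²Var(T_2) + (-2)²Var(T_3) + (-3)²Var(T_4)
= (-2)²·13 + (1)²·10 + (-2)²·42 + (-3)²·1.1 = 239.9

239.90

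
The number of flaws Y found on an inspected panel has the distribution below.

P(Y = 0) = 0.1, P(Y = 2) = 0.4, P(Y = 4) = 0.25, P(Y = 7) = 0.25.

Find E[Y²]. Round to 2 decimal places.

E[Y²] = (0)²(0.1) + (2)²(0.4) + (4)²(0.25) + (7)²(0.25) = 17.85

17.85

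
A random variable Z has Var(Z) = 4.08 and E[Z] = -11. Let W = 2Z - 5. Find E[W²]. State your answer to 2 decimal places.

745.32

E[2Z - 5] = 2·-11 − 5 = -27
Var(2Z - 5) = (2)²·4.08 = 16.32
E[W²] = Var(W) + (E[W])² = 16.32 + (-27)² = 745.32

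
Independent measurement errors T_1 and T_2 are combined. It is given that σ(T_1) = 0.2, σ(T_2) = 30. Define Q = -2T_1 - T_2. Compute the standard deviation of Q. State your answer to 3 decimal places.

Var(T_1) = 0.04, Var(T_2) = 900
By independence, Var(Q) = (-2)²Var(T_1) + (-1)²Var(T_2)
= (-2)²·0.04 + (-1)²·900 = 900.16
σ(Q) = √900.16 ≈ 30.003

30.003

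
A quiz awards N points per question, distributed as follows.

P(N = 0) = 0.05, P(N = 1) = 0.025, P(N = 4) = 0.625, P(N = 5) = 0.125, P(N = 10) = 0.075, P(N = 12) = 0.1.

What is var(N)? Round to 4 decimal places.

9.0400

E[N] = (0)(0.05) + (1)(0.025) + (4)(0.625) + (5)(0.125) + (10)(0.075) + (12)(0.1) = 5.1
E[N²] = (0)²(0.05) + (1)²(0.025) + (4)²(0.625) + (5)²(0.125) + (10)²(0.075) + (12)²(0.1) = 35.05
var(N) = E[N²] − (E[N])² = 35.05 − (5.1)² = 9.04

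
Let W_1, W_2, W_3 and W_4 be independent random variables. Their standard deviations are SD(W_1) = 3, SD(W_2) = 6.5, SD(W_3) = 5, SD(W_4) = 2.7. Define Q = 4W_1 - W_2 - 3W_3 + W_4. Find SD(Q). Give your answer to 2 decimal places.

Var(W_1) = 9, Var(W_2) = 42.25, Var(W_3) = 25, Var(W_4) = 7.29
By independence, Var(Q) = (4)²Var(W_1) + (-1)²Var(W_2) + (-3)²Var(W_3) + (1)²Var(W_4)
= (4)²·9 + (-1)²·42.25 + (-3)²·25 + (1)²·7.29 = 418.54
SD(Q) = √418.54 ≈ 20.46

20.46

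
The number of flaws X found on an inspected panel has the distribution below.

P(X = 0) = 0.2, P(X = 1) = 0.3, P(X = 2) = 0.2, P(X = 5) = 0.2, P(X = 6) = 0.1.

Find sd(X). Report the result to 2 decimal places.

2.10

E[X] = (0)(0.2) + (1)(0.3) + (2)(0.2) + (5)(0.2) + (6)(0.1) = 2.3
E[X²] = (0)²(0.2) + (1)²(0.3) + (2)²(0.2) + (5)²(0.2) + (6)²(0.1) = 9.7
Var(X) = E[X²] − (E[X])² = 9.7 − (2.3)² = 4.41
sd(X) = √4.41 ≈ 2.10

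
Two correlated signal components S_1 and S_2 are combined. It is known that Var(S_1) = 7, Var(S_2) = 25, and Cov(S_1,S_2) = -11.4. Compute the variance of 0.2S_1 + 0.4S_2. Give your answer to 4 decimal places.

Var(0.2S_1 + 0.4S_2) = (0.2)²·Var(S_1) + (0.4)²·Var(S_2) + 2·(0.2)·(0.4)·Cov(S_1,S_2)
= 0.04·7 + 0.16·25 + 0.16·-11.4 = 2.456

2.4560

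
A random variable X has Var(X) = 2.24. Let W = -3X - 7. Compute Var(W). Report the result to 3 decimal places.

Var(-3X - 7) = (-3)²·Var(X) = 9·2.24 = 20.16

20.160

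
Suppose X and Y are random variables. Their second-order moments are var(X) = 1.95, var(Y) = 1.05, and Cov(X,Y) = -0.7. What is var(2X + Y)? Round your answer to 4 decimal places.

var(2X + Y) = (2)²·var(X) + (1)²·var(Y) + 2·(2)·(1)·Cov(X,Y)
= 4·1.95 + 1·1.05 + 4·-0.7 = 6.05

6.0500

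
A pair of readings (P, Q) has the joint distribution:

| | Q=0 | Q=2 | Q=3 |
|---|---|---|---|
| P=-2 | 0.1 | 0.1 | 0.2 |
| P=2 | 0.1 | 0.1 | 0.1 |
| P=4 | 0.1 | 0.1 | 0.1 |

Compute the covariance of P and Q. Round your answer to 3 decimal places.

-0.400

E[P] = 1,  E[Q] = 1.8
E[PQ] = 1.4
Cov(P,Q) = E[PQ] − E[P]E[Q] = 1.4 − (1)(1.8) = -0.4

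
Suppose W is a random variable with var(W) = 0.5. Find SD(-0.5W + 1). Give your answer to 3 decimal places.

var(-0.5W + 1) = (-0.5)²·0.5 = 0.125
SD(-0.5W + 1) = √0.125 ≈ 0.354

0.354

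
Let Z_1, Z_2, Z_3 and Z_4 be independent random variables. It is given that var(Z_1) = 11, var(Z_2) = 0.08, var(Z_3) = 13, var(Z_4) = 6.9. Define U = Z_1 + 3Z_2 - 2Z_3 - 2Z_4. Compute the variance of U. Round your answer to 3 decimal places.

91.320

By independence, var(U) = (1)²var(Z_1) + (3)²var(Z_2) + (-2)²var(Z_3) + (-2)²var(Z_4)
= (1)²·11 + (3)²·0.08 + (-2)²·13 + (-2)²·6.9 = 91.32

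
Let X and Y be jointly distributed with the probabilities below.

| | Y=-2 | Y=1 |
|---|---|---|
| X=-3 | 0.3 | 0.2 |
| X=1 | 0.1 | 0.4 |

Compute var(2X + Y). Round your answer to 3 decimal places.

E[X] = -1,  E[Y] = -0.2,  E[XY] = 1.4
var(X) = 5 − (-1)² = 4;  var(Y) = 2.2 − (-0.2)² = 2.16
cov(X,Y) = 1.4 − (-1)(-0.2) = 1.2
var(2X + Y) = (2)²·4 + (1)²·2.16 + 2·(2)·(1)·1.2 = 22.96

22.960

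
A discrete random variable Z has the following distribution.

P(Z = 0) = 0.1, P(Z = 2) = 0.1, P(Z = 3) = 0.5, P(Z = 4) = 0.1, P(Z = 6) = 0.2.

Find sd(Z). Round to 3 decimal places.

1.676

E[Z] = (0)(0.1) + (2)(0.1) + (3)(0.5) + (4)(0.1) + (6)(0.2) = 3.3
E[Z²] = (0)²(0.1) + (2)²(0.1) + (3)²(0.5) + (4)²(0.1) + (6)²(0.2) = 13.7
Var(Z) = E[Z²] − (E[Z])² = 13.7 − (3.3)² = 2.81
sd(Z) = √2.81 ≈ 1.676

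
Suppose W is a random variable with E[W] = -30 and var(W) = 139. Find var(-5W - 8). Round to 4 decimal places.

var(-5W - 8) = (-5)²·var(W) = 25·139 = 3475

3475.0000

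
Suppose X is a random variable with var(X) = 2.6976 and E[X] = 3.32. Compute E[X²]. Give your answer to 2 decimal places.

13.72

E[X²] = var(X) + (E[X])² = 2.6976 + (3.32)² = 13.72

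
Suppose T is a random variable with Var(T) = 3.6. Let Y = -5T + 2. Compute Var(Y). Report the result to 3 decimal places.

90.000

Var(-5T + 2) = (-5)²·Var(T) = 25·3.6 = 90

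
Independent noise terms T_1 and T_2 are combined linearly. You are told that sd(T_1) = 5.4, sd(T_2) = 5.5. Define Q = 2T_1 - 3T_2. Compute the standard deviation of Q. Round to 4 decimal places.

var(T_1) = 29.16, var(T_2) = 30.25
By independence, var(Q) = (2)²var(T_1) + (-3)²var(T_2)
= (2)²·29.16 + (-3)²·30.25 = 388.89
sd(Q) = √388.89 ≈ 19.7203

19.7203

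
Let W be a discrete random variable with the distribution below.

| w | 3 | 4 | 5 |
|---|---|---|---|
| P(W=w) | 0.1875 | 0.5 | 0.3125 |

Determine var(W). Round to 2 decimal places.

0.48

E[W] = (3)(0.1875) + (4)(0.5) + (5)(0.3125) = 4.125
E[W²] = (3)²(0.1875) + (4)²(0.5) + (5)²(0.3125) = 17.5
var(W) = E[W²] − (E[W])² = 17.5 − (4.125)² = 0.484375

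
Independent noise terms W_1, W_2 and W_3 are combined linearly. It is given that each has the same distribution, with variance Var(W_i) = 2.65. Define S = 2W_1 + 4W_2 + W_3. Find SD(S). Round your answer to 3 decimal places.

7.460

By independence, Var(S) = (2)²Var(W_1) + (4)²Var(W_2) + (1)²Var(W_3)
= (2)²·2.65 + (4)²·2.65 + (1)²·2.65 = 55.65
SD(S) = √55.65 ≈ 7.460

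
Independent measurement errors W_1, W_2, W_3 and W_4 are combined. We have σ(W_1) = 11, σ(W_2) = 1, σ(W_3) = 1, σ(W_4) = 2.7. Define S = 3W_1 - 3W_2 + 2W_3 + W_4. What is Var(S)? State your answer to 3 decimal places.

1109.290

Var(W_1) = 121, Var(W_2) = 1, Var(W_3) = 1, Var(W_4) = 7.29
By independence, Var(S) = (3)²Var(W_1) + (-3)²Var(W_2) + (2)²Var(W_3) + (1)²Var(W_4)
= (3)²·121 + (-3)²·1 + (2)²·1 + (1)²·7.29 = 1109.29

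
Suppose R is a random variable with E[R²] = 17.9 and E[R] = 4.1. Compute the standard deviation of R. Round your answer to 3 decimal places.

1.044

V(R) = 17.9 − (4.1)² = 1.09
σ(R) = √1.09 ≈ 1.044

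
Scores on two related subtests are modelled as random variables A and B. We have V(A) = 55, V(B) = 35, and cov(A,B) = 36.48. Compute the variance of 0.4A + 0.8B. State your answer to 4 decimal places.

V(0.4A + 0.8B) = (0.4)²·V(A) + (0.8)²·V(B) + 2·(0.4)·(0.8)·cov(A,B)
= 0.16·55 + 0.64·35 + 0.64·36.48 = 54.5472

54.5472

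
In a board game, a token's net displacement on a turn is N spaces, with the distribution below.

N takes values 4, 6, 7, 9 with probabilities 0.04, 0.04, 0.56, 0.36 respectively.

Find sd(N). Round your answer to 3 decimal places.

E[N] = (4)(0.04) + (6)(0.04) + (7)(0.56) + (9)(0.36) = 7.56
E[N²] = (4)²(0.04) + (6)²(0.04) + (7)²(0.56) + (9)²(0.36) = 58.68
var(N) = E[N²] − (E[N])² = 58.68 − (7.56)² = 1.5264
sd(N) = √1.5264 ≈ 1.235

1.235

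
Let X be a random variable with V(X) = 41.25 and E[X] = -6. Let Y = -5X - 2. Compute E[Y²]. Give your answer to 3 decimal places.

E[-5X - 2] = -5·-6 − 2 = 28
V(-5X - 2) = (-5)²·41.25 = 1031.25
E[Y²] = V(Y) + (E[Y])² = 1031.25 + (28)² = 1815.25

1815.250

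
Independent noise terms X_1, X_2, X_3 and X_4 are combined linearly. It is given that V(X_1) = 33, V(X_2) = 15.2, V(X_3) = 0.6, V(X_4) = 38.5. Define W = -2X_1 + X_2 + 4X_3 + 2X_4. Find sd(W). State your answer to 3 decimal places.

17.630

By independence, V(W) = (-2)²V(X_1) + (1)²V(X_2) + (4)²V(X_3) + (2)²V(X_4)
= (-2)²·33 + (1)²·15.2 + (4)²·0.6 + (2)²·38.5 = 310.8
sd(W) = √310.8 ≈ 17.630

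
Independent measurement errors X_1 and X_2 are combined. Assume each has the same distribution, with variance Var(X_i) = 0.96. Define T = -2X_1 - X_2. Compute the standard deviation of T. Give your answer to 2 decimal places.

By independence, Var(T) = (-2)²Var(X_1) + (-1)²Var(X_2)
= (-2)²·0.96 + (-1)²·0.96 = 4.8
sd(T) = √4.8 ≈ 2.19

2.19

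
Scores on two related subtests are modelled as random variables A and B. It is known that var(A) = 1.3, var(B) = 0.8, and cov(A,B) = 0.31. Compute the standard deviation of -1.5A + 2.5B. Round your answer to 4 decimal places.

2.3664

var(-1.5A + 2.5B) = (-1.5)²·var(A) + (2.5)²·var(B) + 2·(-1.5)·(2.5)·cov(A,B)
= 2.25·1.3 + 6.25·0.8 + -7.5·0.31 = 5.6
σ(-1.5A + 2.5B) = √5.6 ≈ 2.3664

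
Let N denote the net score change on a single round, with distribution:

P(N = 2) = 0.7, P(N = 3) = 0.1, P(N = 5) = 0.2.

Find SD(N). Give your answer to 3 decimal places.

E[N] = (2)(0.7) + (3)(0.1) + (5)(0.2) = 2.7
E[N²] = (2)²(0.7) + (3)²(0.1) + (5)²(0.2) = 8.7
var(N) = E[N²] − (E[N])² = 8.7 − (2.7)² = 1.41
SD(N) = √1.41 ≈ 1.187

1.187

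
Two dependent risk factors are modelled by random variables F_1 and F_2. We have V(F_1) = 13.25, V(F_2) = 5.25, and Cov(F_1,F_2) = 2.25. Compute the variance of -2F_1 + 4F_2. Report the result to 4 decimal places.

101.0000

V(-2F_1 + 4F_2) = (-2)²·V(F_1) + (4)²·V(F_2) + 2·(-2)·(4)·Cov(F_1,F_2)
= 4·13.25 + 16·5.25 + -16·2.25 = 101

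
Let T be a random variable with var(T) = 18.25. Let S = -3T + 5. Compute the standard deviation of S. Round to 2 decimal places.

var(-3T + 5) = (-3)²·18.25 = 164.25
σ(S) = √164.25 ≈ 12.82

12.82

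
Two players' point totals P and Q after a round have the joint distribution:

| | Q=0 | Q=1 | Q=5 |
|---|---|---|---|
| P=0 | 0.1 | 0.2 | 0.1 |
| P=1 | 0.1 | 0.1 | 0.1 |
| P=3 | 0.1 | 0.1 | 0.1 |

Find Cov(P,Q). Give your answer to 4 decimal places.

E[P] = 1.2,  E[Q] = 1.9
E[PQ] = 2.4
Cov(P,Q) = E[PQ] − E[P]E[Q] = 2.4 − (1.2)(1.9) = 0.12

0.1200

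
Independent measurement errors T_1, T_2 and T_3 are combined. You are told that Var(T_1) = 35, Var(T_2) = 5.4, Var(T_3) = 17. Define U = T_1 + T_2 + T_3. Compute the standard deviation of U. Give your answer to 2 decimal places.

By independence, Var(U) = (1)²Var(T_1) + (1)²Var(T_2) + (1)²Var(T_3)
= (1)²·35 + (1)²·5.4 + (1)²·17 = 57.4
SD(U) = √57.4 ≈ 7.58

7.58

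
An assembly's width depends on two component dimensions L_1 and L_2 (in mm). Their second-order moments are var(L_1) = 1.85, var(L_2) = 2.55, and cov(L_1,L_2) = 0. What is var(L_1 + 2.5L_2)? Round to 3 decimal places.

17.788

var(L_1 + 2.5L_2) = (1)²·var(L_1) + (2.5)²·var(L_2) + 2·(1)·(2.5)·cov(L_1,L_2)
= 1·1.85 + 6.25·2.55 + 5·0 = 17.7875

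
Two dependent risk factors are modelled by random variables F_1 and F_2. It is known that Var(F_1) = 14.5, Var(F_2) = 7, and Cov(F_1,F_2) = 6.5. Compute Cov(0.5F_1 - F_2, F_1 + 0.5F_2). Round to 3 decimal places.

Cov(0.5F_1 - F_2, F_1 + 0.5F_2) = (0.5)(1)Var(F_1) + (-1)(0.5)Var(F_2) + [(0.5)(0.5) + (-1)(1)]Cov(F_1,F_2)
= 0.5·14.5 + -0.5·7 + -0.75·6.5 = -1.125

-1.125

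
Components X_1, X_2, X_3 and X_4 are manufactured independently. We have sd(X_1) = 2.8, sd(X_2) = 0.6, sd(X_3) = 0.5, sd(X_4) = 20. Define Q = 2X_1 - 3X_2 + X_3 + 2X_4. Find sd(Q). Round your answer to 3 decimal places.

40.433

V(X_1) = 7.84, V(X_2) = 0.36, V(X_3) = 0.25, V(X_4) = 400
By independence, V(Q) = (2)²V(X_1) + (-3)²V(X_2) + (1)²V(X_3) + (2)²V(X_4)
= (2)²·7.84 + (-3)²·0.36 + (1)²·0.25 + (2)²·400 = 1634.85
sd(Q) = √1634.85 ≈ 40.433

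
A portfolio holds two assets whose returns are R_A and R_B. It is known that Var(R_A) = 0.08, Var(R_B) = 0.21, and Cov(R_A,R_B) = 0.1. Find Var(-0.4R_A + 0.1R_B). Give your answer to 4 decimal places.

0.0069

Var(-0.4R_A + 0.1R_B) = (-0.4)²·Var(R_A) + (0.1)²·Var(R_B) + 2·(-0.4)·(0.1)·Cov(R_A,R_B)
= 0.16·0.08 + 0.01·0.21 + -0.08·0.1 = 0.0069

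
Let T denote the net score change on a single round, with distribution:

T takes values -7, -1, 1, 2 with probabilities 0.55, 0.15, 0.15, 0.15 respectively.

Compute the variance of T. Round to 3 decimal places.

15.248

E[T] = (-7)(0.55) + (-1)(0.15) + (1)(0.15) + (2)(0.15) = -3.55
E[T²] = (-7)²(0.55) + (-1)²(0.15) + (1)²(0.15) + (2)²(0.15) = 27.85
var(T) = E[T²] − (E[T])² = 27.85 − (-3.55)² = 15.2475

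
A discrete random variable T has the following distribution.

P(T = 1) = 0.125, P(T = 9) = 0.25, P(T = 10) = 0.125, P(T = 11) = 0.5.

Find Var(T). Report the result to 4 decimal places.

10.1094

E[T] = (1)(0.125) + (9)(0.25) + (10)(0.125) + (11)(0.5) = 9.125
E[T²] = (1)²(0.125) + (9)²(0.25) + (10)²(0.125) + (11)²(0.5) = 93.375
Var(T) = E[T²] − (E[T])² = 93.375 − (9.125)² = 10.109375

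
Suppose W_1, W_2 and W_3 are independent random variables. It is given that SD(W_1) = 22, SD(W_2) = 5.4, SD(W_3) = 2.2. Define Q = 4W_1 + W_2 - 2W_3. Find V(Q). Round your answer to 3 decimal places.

7792.520

V(W_1) = 484, V(W_2) = 29.16, V(W_3) = 4.84
By independence, V(Q) = (4)²V(W_1) + (1)²V(W_2) + (-2)²V(W_3)
= (4)²·484 + (1)²·29.16 + (-2)²·4.84 = 7792.52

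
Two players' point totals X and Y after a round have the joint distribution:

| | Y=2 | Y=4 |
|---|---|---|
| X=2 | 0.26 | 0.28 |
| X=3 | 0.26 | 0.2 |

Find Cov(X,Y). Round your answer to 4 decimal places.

E[X] = 2.46,  E[Y] = 2.96
E[XY] = 7.24
Cov(X,Y) = E[XY] − E[X]E[Y] = 7.24 − (2.46)(2.96) = -0.0416

-0.0416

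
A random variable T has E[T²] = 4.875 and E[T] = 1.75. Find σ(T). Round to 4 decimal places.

V(T) = 4.875 − (1.75)² = 1.8125
σ(T) = √1.8125 ≈ 1.3463

1.3463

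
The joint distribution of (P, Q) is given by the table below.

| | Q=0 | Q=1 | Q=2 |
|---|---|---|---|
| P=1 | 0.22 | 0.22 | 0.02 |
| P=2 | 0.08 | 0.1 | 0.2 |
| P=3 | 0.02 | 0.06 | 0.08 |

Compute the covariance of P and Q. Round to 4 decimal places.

E[P] = 1.7,  E[Q] = 0.98
E[PQ] = 1.92
Cov(P,Q) = E[PQ] − E[P]E[Q] = 1.92 − (1.7)(0.98) = 0.254

0.2540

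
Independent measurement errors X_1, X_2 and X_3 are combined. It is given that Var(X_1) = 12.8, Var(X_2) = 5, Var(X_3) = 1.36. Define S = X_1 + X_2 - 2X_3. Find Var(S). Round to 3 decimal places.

By independence, Var(S) = (1)²Var(X_1) + (1)²Var(X_2) + (-2)²Var(X_3)
= (1)²·12.8 + (1)²·5 + (-2)²·1.36 = 23.24

23.240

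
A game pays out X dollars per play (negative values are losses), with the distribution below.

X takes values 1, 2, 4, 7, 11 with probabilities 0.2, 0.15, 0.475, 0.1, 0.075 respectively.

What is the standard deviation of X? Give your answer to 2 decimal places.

E[X] = (1)(0.2) + (2)(0.15) + (4)(0.475) + (7)(0.1) + (11)(0.075) = 3.925
E[X²] = (1)²(0.2) + (2)²(0.15) + (4)²(0.475) + (7)²(0.1) + (11)²(0.075) = 22.375
Var(X) = E[X²] − (E[X])² = 22.375 − (3.925)² = 6.969375
SD(X) = √6.969375 ≈ 2.64

2.64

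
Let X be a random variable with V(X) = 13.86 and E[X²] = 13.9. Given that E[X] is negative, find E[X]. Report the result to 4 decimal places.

(E[X])² = E[X²] − V(X) = 13.9 − 13.86 = 0.04
E[X] = −√0.04 = -0.2

-0.2000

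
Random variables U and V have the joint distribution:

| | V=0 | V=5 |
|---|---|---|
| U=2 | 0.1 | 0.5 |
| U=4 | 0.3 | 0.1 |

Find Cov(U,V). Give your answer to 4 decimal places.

-1.4000

E[U] = 2.8,  E[V] = 3
E[UV] = 7
Cov(U,V) = E[UV] − E[U]E[V] = 7 − (2.8)(3) = -1.4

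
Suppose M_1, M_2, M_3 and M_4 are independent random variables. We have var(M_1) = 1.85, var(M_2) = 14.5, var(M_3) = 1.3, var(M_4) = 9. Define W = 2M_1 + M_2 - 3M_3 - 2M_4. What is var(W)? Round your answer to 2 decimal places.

By independence, var(W) = (2)²var(M_1) + (1)²var(M_2) + (-3)²var(M_3) + (-2)²var(M_4)
= (2)²·1.85 + (1)²·14.5 + (-3)²·1.3 + (-2)²·9 = 69.6

69.60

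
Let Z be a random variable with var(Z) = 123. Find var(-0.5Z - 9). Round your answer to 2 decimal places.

30.75

var(-0.5Z - 9) = (-0.5)²·var(Z) = 0.25·123 = 30.75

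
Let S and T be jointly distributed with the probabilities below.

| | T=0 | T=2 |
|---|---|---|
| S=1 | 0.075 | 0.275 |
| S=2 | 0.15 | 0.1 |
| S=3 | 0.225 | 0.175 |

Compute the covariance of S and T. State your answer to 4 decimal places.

E[S] = 2.05,  E[T] = 1.1
E[ST] = 2
cov(S,T) = E[ST] − E[S]E[T] = 2 − (2.05)(1.1) = -0.255

-0.2550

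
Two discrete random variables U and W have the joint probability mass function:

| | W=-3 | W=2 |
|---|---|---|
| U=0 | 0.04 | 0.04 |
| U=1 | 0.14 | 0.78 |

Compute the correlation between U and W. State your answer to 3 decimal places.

E[U] = 0.92,  E[W] = 1.1
E[UW] = 1.14
cov(U,W) = E[UW] − E[U]E[W] = 1.14 − (0.92)(1.1) = 0.128
Var(U) = 0.0736,  Var(W) = 3.69
ρ = 0.128 / √(0.0736·3.69) ≈ 0.246

0.246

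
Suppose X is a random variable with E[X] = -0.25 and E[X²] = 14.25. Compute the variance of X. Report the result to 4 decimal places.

14.1875

Var(X) = 14.25 − (-0.25)² = 14.1875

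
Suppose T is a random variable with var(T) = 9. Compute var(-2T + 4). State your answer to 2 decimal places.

36.00

var(-2T + 4) = (-2)²·var(T) = 4·9 = 36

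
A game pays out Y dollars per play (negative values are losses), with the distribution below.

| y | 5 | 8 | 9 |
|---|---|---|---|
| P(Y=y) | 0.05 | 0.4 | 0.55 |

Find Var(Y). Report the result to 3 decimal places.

E[Y] = (5)(0.05) + (8)(0.4) + (9)(0.55) = 8.4
E[Y²] = (5)²(0.05) + (8)²(0.4) + (9)²(0.55) = 71.4
Var(Y) = E[Y²] − (E[Y])² = 71.4 − (8.4)² = 0.84

0.840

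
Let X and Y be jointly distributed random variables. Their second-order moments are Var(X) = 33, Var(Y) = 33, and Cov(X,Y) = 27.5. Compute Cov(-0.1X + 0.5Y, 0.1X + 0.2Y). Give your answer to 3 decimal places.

Cov(-0.1X + 0.5Y, 0.1X + 0.2Y) = (-0.1)(0.1)Var(X) + (0.5)(0.2)Var(Y) + [(-0.1)(0.2) + (0.5)(0.1)]Cov(X,Y)
= -0.01·33 + 0.1·33 + 0.03·27.5 = 3.795

3.795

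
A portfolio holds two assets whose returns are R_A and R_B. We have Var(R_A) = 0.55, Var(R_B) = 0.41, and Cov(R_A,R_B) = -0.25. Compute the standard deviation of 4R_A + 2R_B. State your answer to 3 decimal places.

2.538

Var(4R_A + 2R_B) = (4)²·Var(R_A) + (2)²·Var(R_B) + 2·(4)·(2)·Cov(R_A,R_B)
= 16·0.55 + 4·0.41 + 16·-0.25 = 6.44
SD(4R_A + 2R_B) = √6.44 ≈ 2.538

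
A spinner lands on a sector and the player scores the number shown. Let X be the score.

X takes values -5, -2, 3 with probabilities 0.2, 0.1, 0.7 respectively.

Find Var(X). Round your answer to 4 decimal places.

10.8900

E[X] = (-5)(0.2) + (-2)(0.1) + (3)(0.7) = 0.9
E[X²] = (-5)²(0.2) + (-2)²(0.1) + (3)²(0.7) = 11.7
Var(X) = E[X²] − (E[X])² = 11.7 − (0.9)² = 10.89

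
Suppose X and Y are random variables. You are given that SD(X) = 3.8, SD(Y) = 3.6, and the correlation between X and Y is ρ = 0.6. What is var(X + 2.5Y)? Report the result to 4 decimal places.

136.4800

var(X) = (3.8)² = 14.44;  var(Y) = (3.6)² = 12.96
Cov(X,Y) = ρ·SD(X)·SD(Y) = 0.6·3.8·3.6 = 8.208
var(X + 2.5Y) = (1)²·var(X) + (2.5)²·var(Y) + 2·(1)·(2.5)·Cov(X,Y)
= 1·14.44 + 6.25·12.96 + 5·8.208 = 136.48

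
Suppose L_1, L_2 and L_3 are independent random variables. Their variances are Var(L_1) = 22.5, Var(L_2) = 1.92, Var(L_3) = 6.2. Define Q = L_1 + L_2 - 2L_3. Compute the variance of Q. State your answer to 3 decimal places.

By independence, Var(Q) = (1)²Var(L_1) + (1)²Var(L_2) + (-2)²Var(L_3)
= (1)²·22.5 + (1)²·1.92 + (-2)²·6.2 = 49.22

49.220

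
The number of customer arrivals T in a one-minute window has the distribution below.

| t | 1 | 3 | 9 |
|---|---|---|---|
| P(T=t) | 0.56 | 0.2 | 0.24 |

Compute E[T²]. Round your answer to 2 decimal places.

21.80

E[T²] = (1)²(0.56) + (3)²(0.2) + (9)²(0.24) = 21.8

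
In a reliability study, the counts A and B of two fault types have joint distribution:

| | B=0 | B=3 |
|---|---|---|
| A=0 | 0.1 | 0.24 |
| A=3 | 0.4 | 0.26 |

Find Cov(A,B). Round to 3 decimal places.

E[A] = 1.98,  E[B] = 1.5
E[AB] = 2.34
Cov(A,B) = E[AB] − E[A]E[B] = 2.34 − (1.98)(1.5) = -0.63

-0.630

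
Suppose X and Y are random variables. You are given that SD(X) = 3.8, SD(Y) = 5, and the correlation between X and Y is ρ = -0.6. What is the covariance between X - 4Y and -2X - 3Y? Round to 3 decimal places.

Var(X) = (3.8)² = 14.44;  Var(Y) = (5)² = 25
Cov(X,Y) = ρ·SD(X)·SD(Y) = -0.6·3.8·5 = -11.4
Cov(X - 4Y, -2X - 3Y) = (1)(-2)Var(X) + (-4)(-3)Var(Y) + [(1)(-3) + (-4)(-2)]Cov(X,Y)
= -2·14.44 + 12·25 + 5·-11.4 = 214.12

214.120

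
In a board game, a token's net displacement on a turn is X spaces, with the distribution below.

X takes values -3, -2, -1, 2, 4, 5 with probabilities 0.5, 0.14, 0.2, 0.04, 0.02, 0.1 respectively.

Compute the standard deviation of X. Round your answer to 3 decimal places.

E[X] = (-3)(0.5) + (-2)(0.14) + (-1)(0.2) + (2)(0.04) + (4)(0.02) + (5)(0.1) = -1.32
E[X²] = (-3)²(0.5) + (-2)²(0.14) + (-1)²(0.2) + (2)²(0.04) + (4)²(0.02) + (5)²(0.1) = 8.24
Var(X) = E[X²] − (E[X])² = 8.24 − (-1.32)² = 6.4976
SD(X) = √6.4976 ≈ 2.549

2.549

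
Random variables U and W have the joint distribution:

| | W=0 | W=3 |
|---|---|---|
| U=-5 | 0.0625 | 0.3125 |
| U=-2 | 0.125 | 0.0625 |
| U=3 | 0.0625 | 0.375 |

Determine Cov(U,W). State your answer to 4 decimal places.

E[U] = -0.9375,  E[W] = 2.25
E[UW] = -1.6875
Cov(U,W) = E[UW] − E[U]E[W] = -1.6875 − (-0.9375)(2.25) = 0.421875

0.4219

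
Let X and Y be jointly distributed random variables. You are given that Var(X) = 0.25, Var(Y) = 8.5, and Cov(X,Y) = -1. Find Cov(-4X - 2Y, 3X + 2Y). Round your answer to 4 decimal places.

Cov(-4X - 2Y, 3X + 2Y) = (-4)(3)Var(X) + (-2)(2)Var(Y) + [(-4)(2) + (-2)(3)]Cov(X,Y)
= -12·0.25 + -4·8.5 + -14·-1 = -23

-23.0000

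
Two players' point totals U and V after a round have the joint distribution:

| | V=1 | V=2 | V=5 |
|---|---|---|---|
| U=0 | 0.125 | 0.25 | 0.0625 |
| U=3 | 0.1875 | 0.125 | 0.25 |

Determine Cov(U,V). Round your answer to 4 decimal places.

E[U] = 1.6875,  E[V] = 2.625
E[UV] = 5.0625
Cov(U,V) = E[UV] − E[U]E[V] = 5.0625 − (1.6875)(2.625) = 0.6328125

0.6328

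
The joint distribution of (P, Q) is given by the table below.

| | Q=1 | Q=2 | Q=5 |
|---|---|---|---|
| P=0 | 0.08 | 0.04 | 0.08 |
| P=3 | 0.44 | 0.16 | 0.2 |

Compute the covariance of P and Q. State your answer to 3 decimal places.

-0.288

E[P] = 2.4,  E[Q] = 2.32
E[PQ] = 5.28
Cov(P,Q) = E[PQ] − E[P]E[Q] = 5.28 − (2.4)(2.32) = -0.288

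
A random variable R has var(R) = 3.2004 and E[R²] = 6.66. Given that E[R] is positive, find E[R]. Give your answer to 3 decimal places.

1.860

(E[R])² = E[R²] − var(R) = 6.66 − 3.2004 = 3.4596
E[R] = √3.4596 = 1.86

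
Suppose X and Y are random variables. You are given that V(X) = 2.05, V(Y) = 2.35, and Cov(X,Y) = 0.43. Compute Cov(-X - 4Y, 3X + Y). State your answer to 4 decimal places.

Cov(-X - 4Y, 3X + Y) = (-1)(3)V(X) + (-4)(1)V(Y) + [(-1)(1) + (-4)(3)]Cov(X,Y)
= -3·2.05 + -4·2.35 + -13·0.43 = -21.14

-21.1400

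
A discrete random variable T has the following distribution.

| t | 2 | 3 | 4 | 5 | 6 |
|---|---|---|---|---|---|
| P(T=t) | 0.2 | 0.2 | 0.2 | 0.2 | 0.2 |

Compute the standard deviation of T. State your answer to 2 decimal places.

1.41

E[T] = (2)(0.2) + (3)(0.2) + (4)(0.2) + (5)(0.2) + (6)(0.2) = 4
E[T²] = (2)²(0.2) + (3)²(0.2) + (4)²(0.2) + (5)²(0.2) + (6)²(0.2) = 18
Var(T) = E[T²] − (E[T])² = 18 − (4)² = 2
sd(T) = √2 ≈ 1.41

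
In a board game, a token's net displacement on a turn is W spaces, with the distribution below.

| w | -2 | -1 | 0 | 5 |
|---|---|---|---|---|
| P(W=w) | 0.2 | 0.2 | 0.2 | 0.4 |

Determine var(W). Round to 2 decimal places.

9.04

E[W] = (-2)(0.2) + (-1)(0.2) + (0)(0.2) + (5)(0.4) = 1.4
E[W²] = (-2)²(0.2) + (-1)²(0.2) + (0)²(0.2) + (5)²(0.4) = 11
var(W) = E[W²] − (E[W])² = 11 − (1.4)² = 9.04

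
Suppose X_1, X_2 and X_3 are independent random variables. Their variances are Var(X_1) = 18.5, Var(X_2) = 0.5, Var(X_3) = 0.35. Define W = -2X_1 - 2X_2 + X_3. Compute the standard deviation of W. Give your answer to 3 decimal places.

8.738

By independence, Var(W) = (-2)²Var(X_1) + (-2)²Var(X_2) + (1)²Var(X_3)
= (-2)²·18.5 + (-2)²·0.5 + (1)²·0.35 = 76.35
SD(W) = √76.35 ≈ 8.738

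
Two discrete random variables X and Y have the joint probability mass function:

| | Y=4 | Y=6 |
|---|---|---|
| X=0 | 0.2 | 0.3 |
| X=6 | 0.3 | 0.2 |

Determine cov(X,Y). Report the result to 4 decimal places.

E[X] = 3,  E[Y] = 5
E[XY] = 14.4
cov(X,Y) = E[XY] − E[X]E[Y] = 14.4 − (3)(5) = -0.6

-0.6000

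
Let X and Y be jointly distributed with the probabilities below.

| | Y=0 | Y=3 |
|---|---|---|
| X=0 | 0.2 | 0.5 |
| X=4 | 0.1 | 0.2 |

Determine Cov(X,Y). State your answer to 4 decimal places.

-0.1200

E[X] = 1.2,  E[Y] = 2.1
E[XY] = 2.4
Cov(X,Y) = E[XY] − E[X]E[Y] = 2.4 − (1.2)(2.1) = -0.12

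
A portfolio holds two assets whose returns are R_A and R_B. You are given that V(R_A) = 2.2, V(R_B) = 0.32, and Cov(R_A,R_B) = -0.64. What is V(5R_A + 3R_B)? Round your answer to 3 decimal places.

V(5R_A + 3R_B) = (5)²·V(R_A) + (3)²·V(R_B) + 2·(5)·(3)·Cov(R_A,R_B)
= 25·2.2 + 9·0.32 + 30·-0.64 = 38.68

38.680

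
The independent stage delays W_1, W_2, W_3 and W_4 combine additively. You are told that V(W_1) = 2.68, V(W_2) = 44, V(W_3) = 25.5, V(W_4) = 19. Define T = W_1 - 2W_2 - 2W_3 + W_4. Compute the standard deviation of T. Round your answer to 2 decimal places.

17.31

By independence, V(T) = (1)²V(W_1) + (-2)²V(W_2) + (-2)²V(W_3) + (1)²V(W_4)
= (1)²·2.68 + (-2)²·44 + (-2)²·25.5 + (1)²·19 = 299.68
SD(T) = √299.68 ≈ 17.31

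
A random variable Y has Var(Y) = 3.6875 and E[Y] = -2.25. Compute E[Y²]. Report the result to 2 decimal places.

E[Y²] = Var(Y) + (E[Y])² = 3.6875 + (-2.25)² = 8.75

8.75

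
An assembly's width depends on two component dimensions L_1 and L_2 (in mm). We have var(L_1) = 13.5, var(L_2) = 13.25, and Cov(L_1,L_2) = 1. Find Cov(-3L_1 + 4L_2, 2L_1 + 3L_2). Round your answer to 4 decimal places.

77.0000

Cov(-3L_1 + 4L_2, 2L_1 + 3L_2) = (-3)(2)var(L_1) + (4)(3)var(L_2) + [(-3)(3) + (4)(2)]Cov(L_1,L_2)
= -6·13.5 + 12·13.25 + -1·1 = 77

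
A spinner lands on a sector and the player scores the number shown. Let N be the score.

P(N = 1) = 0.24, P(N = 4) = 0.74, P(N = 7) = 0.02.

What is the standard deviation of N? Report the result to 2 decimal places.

1.38

E[N] = (1)(0.24) + (4)(0.74) + (7)(0.02) = 3.34
E[N²] = (1)²(0.24) + (4)²(0.74) + (7)²(0.02) = 13.06
V(N) = E[N²] − (E[N])² = 13.06 − (3.34)² = 1.9044
SD(N) = √1.9044 ≈ 1.38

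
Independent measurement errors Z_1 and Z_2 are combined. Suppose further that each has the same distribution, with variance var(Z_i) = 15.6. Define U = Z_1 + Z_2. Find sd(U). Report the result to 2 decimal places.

By independence, var(U) = (1)²var(Z_1) + (1)²var(Z_2)
= (1)²·15.6 + (1)²·15.6 = 31.2
sd(U) = √31.2 ≈ 5.59

5.59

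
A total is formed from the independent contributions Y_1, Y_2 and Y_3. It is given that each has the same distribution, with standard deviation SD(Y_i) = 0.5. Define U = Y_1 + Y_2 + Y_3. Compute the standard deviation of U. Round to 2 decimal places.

V(Y_i) = (0.5)² = 0.25
By independence, V(U) = (1)²V(Y_1) + (1)²V(Y_2) + (1)²V(Y_3)
= (1)²·0.25 + (1)²·0.25 + (1)²·0.25 = 0.75
SD(U) = √0.75 ≈ 0.87

0.87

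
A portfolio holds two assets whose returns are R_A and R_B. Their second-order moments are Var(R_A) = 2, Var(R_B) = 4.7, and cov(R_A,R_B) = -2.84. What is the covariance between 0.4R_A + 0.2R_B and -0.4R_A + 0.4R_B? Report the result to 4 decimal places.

-0.1712

cov(0.4R_A + 0.2R_B, -0.4R_A + 0.4R_B) = (0.4)(-0.4)Var(R_A) + (0.2)(0.4)Var(R_B) + [(0.4)(0.4) + (0.2)(-0.4)]cov(R_A,R_B)
= -0.16·2 + 0.08·4.7 + 0.08·-2.84 = -0.1712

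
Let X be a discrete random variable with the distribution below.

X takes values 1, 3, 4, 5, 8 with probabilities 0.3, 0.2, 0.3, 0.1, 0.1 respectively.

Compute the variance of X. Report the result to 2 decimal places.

4.24

E[X] = (1)(0.3) + (3)(0.2) + (4)(0.3) + (5)(0.1) + (8)(0.1) = 3.4
E[X²] = (1)²(0.3) + (3)²(0.2) + (4)²(0.3) + (5)²(0.1) + (8)²(0.1) = 15.8
Var(X) = E[X²] − (E[X])² = 15.8 − (3.4)² = 4.24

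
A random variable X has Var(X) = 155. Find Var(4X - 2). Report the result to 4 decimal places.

Var(4X - 2) = (4)²·Var(X) = 16·155 = 2480

2480.0000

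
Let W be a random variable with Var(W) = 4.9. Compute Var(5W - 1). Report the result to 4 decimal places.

Var(5W - 1) = (5)²·Var(W) = 25·4.9 = 122.5

122.5000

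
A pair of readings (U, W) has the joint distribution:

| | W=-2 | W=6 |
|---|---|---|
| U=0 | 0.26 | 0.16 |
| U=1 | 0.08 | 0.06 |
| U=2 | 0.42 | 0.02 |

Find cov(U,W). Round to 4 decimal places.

E[U] = 1.02,  E[W] = -0.08
E[UW] = -1.24
cov(U,W) = E[UW] − E[U]E[W] = -1.24 − (1.02)(-0.08) = -1.1584

-1.1584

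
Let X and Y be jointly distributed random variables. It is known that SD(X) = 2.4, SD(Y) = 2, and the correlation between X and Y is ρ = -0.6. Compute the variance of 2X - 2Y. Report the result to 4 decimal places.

V(X) = (2.4)² = 5.76;  V(Y) = (2)² = 4
Cov(X,Y) = ρ·SD(X)·SD(Y) = -0.6·2.4·2 = -2.88
V(2X - 2Y) = (2)²·V(X) + (-2)²·V(Y) + 2·(2)·(-2)·Cov(X,Y)
= 4·5.76 + 4·4 + -8·-2.88 = 62.08

62.0800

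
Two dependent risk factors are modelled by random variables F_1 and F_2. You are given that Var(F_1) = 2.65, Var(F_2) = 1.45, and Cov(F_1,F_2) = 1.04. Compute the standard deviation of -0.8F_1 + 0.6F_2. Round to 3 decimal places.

Var(-0.8F_1 + 0.6F_2) = (-0.8)²·Var(F_1) + (0.6)²·Var(F_2) + 2·(-0.8)·(0.6)·Cov(F_1,F_2)
= 0.64·2.65 + 0.36·1.45 + -0.96·1.04 = 1.2196
sd(-0.8F_1 + 0.6F_2) = √1.2196 ≈ 1.104

1.104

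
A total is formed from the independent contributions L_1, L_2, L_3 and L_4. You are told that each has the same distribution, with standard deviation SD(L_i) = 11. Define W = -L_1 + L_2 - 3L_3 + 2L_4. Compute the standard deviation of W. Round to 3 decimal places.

42.603

var(L_i) = (11)² = 121
By independence, var(W) = (-1)²var(L_1) + (1)²var(L_2) + (-3)²var(L_3) + (2)²var(L_4)
= (-1)²·121 + (1)²·121 + (-3)²·121 + (2)²·121 = 1815
SD(W) = √1815 ≈ 42.603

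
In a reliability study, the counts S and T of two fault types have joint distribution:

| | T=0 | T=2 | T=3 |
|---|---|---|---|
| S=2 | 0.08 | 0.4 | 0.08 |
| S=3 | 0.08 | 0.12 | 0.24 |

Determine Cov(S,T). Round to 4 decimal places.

E[S] = 2.44,  E[T] = 2
E[ST] = 4.96
Cov(S,T) = E[ST] − E[S]E[T] = 4.96 − (2.44)(2) = 0.08

0.0800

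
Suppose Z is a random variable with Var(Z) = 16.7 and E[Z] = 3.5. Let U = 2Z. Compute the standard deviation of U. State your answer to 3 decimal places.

Var(2Z) = (2)²·16.7 = 66.8
sd(U) = √66.8 ≈ 8.173

8.173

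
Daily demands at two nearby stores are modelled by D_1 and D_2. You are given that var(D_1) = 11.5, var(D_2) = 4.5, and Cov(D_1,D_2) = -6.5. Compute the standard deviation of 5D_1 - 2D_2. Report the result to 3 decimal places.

20.869

var(5D_1 - 2D_2) = (5)²·var(D_1) + (-2)²·var(D_2) + 2·(5)·(-2)·Cov(D_1,D_2)
= 25·11.5 + 4·4.5 + -20·-6.5 = 435.5
sd(5D_1 - 2D_2) = √435.5 ≈ 20.869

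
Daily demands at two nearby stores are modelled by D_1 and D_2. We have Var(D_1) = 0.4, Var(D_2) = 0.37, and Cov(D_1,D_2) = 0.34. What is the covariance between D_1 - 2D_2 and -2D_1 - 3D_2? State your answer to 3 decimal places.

Cov(D_1 - 2D_2, -2D_1 - 3D_2) = (1)(-2)Var(D_1) + (-2)(-3)Var(D_2) + [(1)(-3) + (-2)(-2)]Cov(D_1,D_2)
= -2·0.4 + 6·0.37 + 1·0.34 = 1.76

1.760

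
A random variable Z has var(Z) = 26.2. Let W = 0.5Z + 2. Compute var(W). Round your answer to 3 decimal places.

6.550

var(0.5Z + 2) = (0.5)²·var(Z) = 0.25·26.2 = 6.55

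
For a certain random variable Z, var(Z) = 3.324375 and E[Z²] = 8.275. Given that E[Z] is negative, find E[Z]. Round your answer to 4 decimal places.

(E[Z])² = E[Z²] − var(Z) = 8.275 − 3.324375 = 4.950625
E[Z] = −√4.950625 = -2.225

-2.2250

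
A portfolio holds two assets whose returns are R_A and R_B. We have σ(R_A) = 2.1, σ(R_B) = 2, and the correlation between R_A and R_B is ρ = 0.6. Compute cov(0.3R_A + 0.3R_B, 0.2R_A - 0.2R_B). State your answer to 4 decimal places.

Var(R_A) = (2.1)² = 4.41;  Var(R_B) = (2)² = 4
cov(R_A,R_B) = ρ·σ(R_A)·σ(R_B) = 0.6·2.1·2 = 2.52
cov(0.3R_A + 0.3R_B, 0.2R_A - 0.2R_B) = (0.3)(0.2)Var(R_A) + (0.3)(-0.2)Var(R_B) + [(0.3)(-0.2) + (0.3)(0.2)]cov(R_A,R_B)
= 0.06·4.41 + -0.06·4 + 0·2.52 = 0.0246

0.0246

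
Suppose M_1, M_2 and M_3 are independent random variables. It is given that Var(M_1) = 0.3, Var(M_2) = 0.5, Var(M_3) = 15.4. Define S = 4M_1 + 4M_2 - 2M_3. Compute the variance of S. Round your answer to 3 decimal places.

By independence, Var(S) = (4)²Var(M_1) + (4)²Var(M_2) + (-2)²Var(M_3)
= (4)²·0.3 + (4)²·0.5 + (-2)²·15.4 = 74.4

74.400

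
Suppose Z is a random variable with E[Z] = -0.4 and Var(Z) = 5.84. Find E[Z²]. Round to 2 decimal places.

6.00

E[Z²] = Var(Z) + (E[Z])² = 5.84 + (-0.4)² = 6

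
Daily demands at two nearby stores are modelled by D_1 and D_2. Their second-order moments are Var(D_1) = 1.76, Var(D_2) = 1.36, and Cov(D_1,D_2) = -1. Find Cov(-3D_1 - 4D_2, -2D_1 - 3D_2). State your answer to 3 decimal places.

9.880

Cov(-3D_1 - 4D_2, -2D_1 - 3D_2) = (-3)(-2)Var(D_1) + (-4)(-3)Var(D_2) + [(-3)(-3) + (-4)(-2)]Cov(D_1,D_2)
= 6·1.76 + 12·1.36 + 17·-1 = 9.88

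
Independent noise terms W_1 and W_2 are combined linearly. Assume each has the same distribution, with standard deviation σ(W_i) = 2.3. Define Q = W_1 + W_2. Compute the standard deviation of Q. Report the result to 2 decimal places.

V(W_i) = (2.3)² = 5.29
By independence, V(Q) = (1)²V(W_1) + (1)²V(W_2)
= (1)²·5.29 + (1)²·5.29 = 10.58
σ(Q) = √10.58 ≈ 3.25

3.25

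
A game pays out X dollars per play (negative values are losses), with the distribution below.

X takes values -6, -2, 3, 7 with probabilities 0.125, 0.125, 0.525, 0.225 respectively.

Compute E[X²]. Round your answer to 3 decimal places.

20.750

E[X²] = (-6)²(0.125) + (-2)²(0.125) + (3)²(0.525) + (7)²(0.225) = 20.75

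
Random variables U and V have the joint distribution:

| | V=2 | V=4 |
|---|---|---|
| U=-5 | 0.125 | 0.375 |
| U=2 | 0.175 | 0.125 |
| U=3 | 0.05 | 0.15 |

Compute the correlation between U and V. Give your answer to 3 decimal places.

E[U] = -1.3,  E[V] = 3.3
E[UV] = -4.95
Cov(U,V) = E[UV] − E[U]E[V] = -4.95 − (-1.3)(3.3) = -0.66
var(U) = 13.81,  var(V) = 0.91
ρ = -0.66 / √(13.81·0.91) ≈ -0.186

-0.186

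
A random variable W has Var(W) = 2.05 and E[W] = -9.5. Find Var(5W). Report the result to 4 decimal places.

51.2500

Var(5W) = (5)²·Var(W) = 25·2.05 = 51.25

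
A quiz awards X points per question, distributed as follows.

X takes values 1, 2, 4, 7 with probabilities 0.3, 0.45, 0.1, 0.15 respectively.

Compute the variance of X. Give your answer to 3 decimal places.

E[X] = (1)(0.3) + (2)(0.45) + (4)(0.1) + (7)(0.15) = 2.65
E[X²] = (1)²(0.3) + (2)²(0.45) + (4)²(0.1) + (7)²(0.15) = 11.05
Var(X) = E[X²] − (E[X])² = 11.05 − (2.65)² = 4.0275

4.028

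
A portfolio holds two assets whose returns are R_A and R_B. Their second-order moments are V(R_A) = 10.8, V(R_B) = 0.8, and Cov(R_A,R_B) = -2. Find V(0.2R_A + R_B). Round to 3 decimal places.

V(0.2R_A + R_B) = (0.2)²·V(R_A) + (1)²·V(R_B) + 2·(0.2)·(1)·Cov(R_A,R_B)
= 0.04·10.8 + 1·0.8 + 0.4·-2 = 0.432

0.432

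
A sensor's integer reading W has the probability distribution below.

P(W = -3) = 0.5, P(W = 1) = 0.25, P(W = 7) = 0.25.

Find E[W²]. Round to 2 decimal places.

E[W²] = (-3)²(0.5) + (1)²(0.25) + (7)²(0.25) = 17

17.00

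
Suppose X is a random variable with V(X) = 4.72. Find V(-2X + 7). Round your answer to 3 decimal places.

V(-2X + 7) = (-2)²·V(X) = 4·4.72 = 18.88

18.880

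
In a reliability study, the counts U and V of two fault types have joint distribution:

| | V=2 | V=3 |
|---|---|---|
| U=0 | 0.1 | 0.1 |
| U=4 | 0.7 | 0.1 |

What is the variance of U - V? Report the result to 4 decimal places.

3.2000

E[U] = 3.2,  E[V] = 2.2,  E[UV] = 6.8
Var(U) = 12.8 − (3.2)² = 2.56;  Var(V) = 5 − (2.2)² = 0.16
Cov(U,V) = 6.8 − (3.2)(2.2) = -0.24
Var(U - V) = (1)²·2.56 + (-1)²·0.16 + 2·(1)·(-1)·-0.24 = 3.2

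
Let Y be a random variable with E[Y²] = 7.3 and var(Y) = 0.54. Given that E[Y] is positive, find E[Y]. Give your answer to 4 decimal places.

(E[Y])² = E[Y²] − var(Y) = 7.3 − 0.54 = 6.76
E[Y] = √6.76 = 2.6

2.6000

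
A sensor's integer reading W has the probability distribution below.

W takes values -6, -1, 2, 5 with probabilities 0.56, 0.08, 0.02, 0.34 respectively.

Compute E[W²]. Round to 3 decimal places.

E[W²] = (-6)²(0.56) + (-1)²(0.08) + (2)²(0.02) + (5)²(0.34) = 28.82

28.820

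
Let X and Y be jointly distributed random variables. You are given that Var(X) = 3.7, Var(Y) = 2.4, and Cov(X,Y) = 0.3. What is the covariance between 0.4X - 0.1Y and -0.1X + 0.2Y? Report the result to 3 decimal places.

Cov(0.4X - 0.1Y, -0.1X + 0.2Y) = (0.4)(-0.1)Var(X) + (-0.1)(0.2)Var(Y) + [(0.4)(0.2) + (-0.1)(-0.1)]Cov(X,Y)
= -0.04·3.7 + -0.02·2.4 + 0.09·0.3 = -0.169

-0.169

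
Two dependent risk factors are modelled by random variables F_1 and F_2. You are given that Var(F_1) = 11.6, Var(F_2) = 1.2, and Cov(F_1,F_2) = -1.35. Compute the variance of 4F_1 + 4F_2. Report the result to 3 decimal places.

161.600

Var(4F_1 + 4F_2) = (4)²·Var(F_1) + (4)²·Var(F_2) + 2·(4)·(4)·Cov(F_1,F_2)
= 16·11.6 + 16·1.2 + 32·-1.35 = 161.6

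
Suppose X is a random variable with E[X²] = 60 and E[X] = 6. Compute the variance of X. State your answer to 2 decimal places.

24.00

var(X) = 60 − (6)² = 24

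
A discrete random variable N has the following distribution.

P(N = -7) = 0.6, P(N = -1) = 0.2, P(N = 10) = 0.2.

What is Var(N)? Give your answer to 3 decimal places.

43.840

E[N] = (-7)(0.6) + (-1)(0.2) + (10)(0.2) = -2.4
E[N²] = (-7)²(0.6) + (-1)²(0.2) + (10)²(0.2) = 49.6
Var(N) = E[N²] − (E[N])² = 49.6 − (-2.4)² = 43.84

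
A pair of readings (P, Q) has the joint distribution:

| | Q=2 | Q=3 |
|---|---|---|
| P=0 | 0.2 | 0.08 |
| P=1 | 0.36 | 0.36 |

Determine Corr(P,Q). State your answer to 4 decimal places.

E[P] = 0.72,  E[Q] = 2.44
E[PQ] = 1.8
cov(P,Q) = E[PQ] − E[P]E[Q] = 1.8 − (0.72)(2.44) = 0.0432
V(P) = 0.2016,  V(Q) = 0.2464
ρ = 0.0432 / √(0.2016·0.2464) ≈ 0.1938

0.1938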